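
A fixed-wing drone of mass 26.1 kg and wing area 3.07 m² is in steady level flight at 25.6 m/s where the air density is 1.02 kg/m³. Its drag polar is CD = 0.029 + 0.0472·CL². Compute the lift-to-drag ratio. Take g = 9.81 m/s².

L/D = 7.81

Level flight ⇒ L = W = m·g = 26.1 × 9.81 = 256.04 N.
Dynamic pressure q = 0.5 × 1.02 × 25.6² = 334.2 Pa.
CL = W/(q·S) = 256.04 / (334.2 × 3.07) = 0.2495.
CD = 0.029 + 0.0472 × 0.2495² = 0.03194.
L/D = CL/CD = 0.2495 / 0.03194 = 7.81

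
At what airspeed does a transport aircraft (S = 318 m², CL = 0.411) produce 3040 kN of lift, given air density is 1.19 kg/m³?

v = 198 m/s

L = ½ρv²S·CL ⇒ v = √(2L/(ρ·S·CL))
v = √(2 × 3.04×10^6 / (1.19 × 318 × 0.411)) = √39090 = 198 m/s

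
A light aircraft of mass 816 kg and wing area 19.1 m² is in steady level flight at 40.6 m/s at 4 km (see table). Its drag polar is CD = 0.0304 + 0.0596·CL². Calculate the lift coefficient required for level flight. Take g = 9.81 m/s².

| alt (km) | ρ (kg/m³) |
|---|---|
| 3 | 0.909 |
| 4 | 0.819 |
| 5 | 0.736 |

CL = 0.621

At 4 km, from the table: ρ = 0.819 kg/m³.
In steady level flight, lift balances weight: W = mg = 816 × 9.81 = 8005 N.
q = ½ρv² = ½ × 0.819 × 40.6² = 675 Pa.
Required CL = L/(qS) = 8005/(675·19.1) = 0.6209.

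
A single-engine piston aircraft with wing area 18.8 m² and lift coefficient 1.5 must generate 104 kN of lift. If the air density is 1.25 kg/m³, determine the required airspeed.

v = 76.8 m/s

L = ½ρv²S·CL ⇒ v = √(2L/(ρ·S·CL))
v = √(2 × 1.04×10^5 / (1.25 × 18.8 × 1.5)) = √5901 = 76.8 m/s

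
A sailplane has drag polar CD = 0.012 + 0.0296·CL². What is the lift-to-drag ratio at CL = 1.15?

L/D = 22.5

CD = 0.012 + 0.0296 × 1.15² = 0.05115
L/D = CL/CD = 1.15 / 0.05115 = 22.5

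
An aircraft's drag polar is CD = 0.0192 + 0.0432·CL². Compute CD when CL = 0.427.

CD = 0.0271

CD = 0.0192 + 0.0432 × 0.427² = 0.0192 + 0.007877 = 0.0271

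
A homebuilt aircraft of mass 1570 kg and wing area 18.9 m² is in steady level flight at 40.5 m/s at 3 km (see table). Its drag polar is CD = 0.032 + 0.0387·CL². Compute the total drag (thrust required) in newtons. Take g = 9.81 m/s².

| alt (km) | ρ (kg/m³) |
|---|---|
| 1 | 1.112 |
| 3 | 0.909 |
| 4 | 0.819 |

D = 1100 N

At 3 km, from the table: ρ = 0.909 kg/m³.
In steady level flight, lift balances weight: W = mg = 1570 × 9.81 = 15402 N.
Dynamic pressure q = 0.5 × 0.909 × 40.5² = 745.5 Pa.
CL = W/(q·S) = 15402 / (745.5 × 18.9) = 1.093.
CD = 0.032 + 0.0387 × 1.093² = 0.07824.
D = q·S·CD = 745.5 × 18.9 × 0.07824 = 1102 N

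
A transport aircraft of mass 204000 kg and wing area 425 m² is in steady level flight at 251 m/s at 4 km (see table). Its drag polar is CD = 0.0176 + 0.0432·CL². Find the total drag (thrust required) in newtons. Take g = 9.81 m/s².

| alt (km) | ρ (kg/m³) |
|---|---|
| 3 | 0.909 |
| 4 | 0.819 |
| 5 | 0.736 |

D = 2.09×10^5 N

At 4 km, from the table: ρ = 0.819 kg/m³.
Weight W = mg = 204000 × 9.81 = 2.0012×10^6 N; in level flight L = W.
q = ½ρv² = ½ × 0.819 × 251² = 25800 Pa.
Required CL = L/(qS) = 2.0012×10^6/(25800·425) = 0.1825.
CD = 0.0176 + 0.0432 × 0.1825² = 0.01904.
D = q·S·CD = 25800 × 425 × 0.01904 = 2.088×10^5 N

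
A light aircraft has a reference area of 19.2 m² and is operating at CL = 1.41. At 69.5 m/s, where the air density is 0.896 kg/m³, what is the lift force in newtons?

Dynamic pressure q = ½ρv² = ½ × 0.896 × 69.5² = 2164 Pa.
L = q·S·CL = 2164 × 19.2 × 1.41 = 58600 N ≈ 58.6 kN

L = 58600 N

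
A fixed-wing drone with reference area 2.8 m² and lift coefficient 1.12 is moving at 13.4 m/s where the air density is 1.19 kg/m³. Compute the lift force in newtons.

Dynamic pressure q = ½ρv² = ½ × 1.19 × 13.4² = 106.8 Pa.
L = q·S·CL = 106.8 × 2.8 × 1.12 = 335 N

L = 335 N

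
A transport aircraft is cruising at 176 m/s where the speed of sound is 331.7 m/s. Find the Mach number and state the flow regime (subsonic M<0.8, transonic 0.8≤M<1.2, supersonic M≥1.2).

M = v/a = 176 / 331.7 = 0.531
M = 0.531 → subsonic.

M = 0.531 (subsonic)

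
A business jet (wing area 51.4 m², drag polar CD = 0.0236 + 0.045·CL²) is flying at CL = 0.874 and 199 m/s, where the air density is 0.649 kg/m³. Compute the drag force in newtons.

D = 38300 N

CD = 0.0236 + 0.045 × 0.874² = 0.05797
D = ½ρv²S·CD = ½ × 0.649 × 199² × 51.4 × 0.05797 = 38300 N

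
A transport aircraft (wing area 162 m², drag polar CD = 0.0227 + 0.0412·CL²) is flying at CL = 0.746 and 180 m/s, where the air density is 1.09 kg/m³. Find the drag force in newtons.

D = 1.31×10^5 N

CD = 0.0227 + 0.0412 × 0.746² = 0.04563
D = ½ρv²S·CD = ½ × 1.09 × 180² × 162 × 0.04563 = 1.31×10^5 N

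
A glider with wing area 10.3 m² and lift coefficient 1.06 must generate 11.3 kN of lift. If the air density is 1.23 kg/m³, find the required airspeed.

L = ½ρv²S·CL ⇒ v = √(2L/(ρ·S·CL))
v = √(2 × 11300 / (1.23 × 10.3 × 1.06)) = √1683 = 41 m/s

v = 41 m/s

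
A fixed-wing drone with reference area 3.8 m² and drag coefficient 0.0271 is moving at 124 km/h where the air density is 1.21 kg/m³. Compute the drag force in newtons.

Convert speed: v = 124 km/h ÷ 3.6 = 34.44 m/s.
Dynamic pressure q = ½ρv² = ½ × 1.21 × 34.44² = 717.8 Pa.
D = q·S·CD = 717.8 × 3.8 × 0.0271 = 73.9 N

D = 73.9 N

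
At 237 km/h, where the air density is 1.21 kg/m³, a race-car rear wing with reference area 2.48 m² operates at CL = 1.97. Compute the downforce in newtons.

Convert speed: v = 237 km/h ÷ 3.6 = 65.83 m/s.
L = ½ρv²S·CL = ½ × 1.21 × 65.83² × 2.48 × 1.97 = 12800 N ≈ 12.8 kN

L = 12800 N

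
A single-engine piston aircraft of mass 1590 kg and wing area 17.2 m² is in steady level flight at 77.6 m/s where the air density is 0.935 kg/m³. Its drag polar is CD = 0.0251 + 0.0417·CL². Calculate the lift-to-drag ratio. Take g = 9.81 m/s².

L/D = 10.9

In steady level flight, lift balances weight: W = mg = 1590 × 9.81 = 15598 N.
Dynamic pressure q = 0.5 × 0.935 × 77.6² = 2815 Pa.
CL = W/(q·S) = 15598 / (2815 × 17.2) = 0.3221.
CD = 0.0251 + 0.0417 × 0.3221² = 0.02943.
L/D = CL/CD = 0.3221 / 0.02943 = 10.9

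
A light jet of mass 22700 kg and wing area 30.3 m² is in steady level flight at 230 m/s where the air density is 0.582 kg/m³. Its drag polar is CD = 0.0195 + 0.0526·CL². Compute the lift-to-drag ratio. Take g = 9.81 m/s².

L/D = 15.2

Weight W = mg = 22700 × 9.81 = 2.2269×10^5 N; in level flight L = W.
q = ½ρv² = ½ × 0.582 × 230² = 15390 Pa.
CL = W/(q·S) = 2.2269×10^5 / (15390 × 30.3) = 0.4774.
CD = 0.0195 + 0.0526 × 0.4774² = 0.03149.
L/D = CL/CD = 0.4774 / 0.03149 = 15.2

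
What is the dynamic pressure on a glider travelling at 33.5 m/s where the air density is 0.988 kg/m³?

q = ½ρv² = ½ × 0.988 × 33.5² = 554 Pa

q = 554 Pa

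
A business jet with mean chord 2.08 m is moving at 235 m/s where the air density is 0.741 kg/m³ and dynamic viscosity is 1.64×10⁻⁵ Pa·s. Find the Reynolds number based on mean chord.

Re = 2.21×10^7

Re = ρ·v·c/μ = 0.741 × 235 × 2.08 / (1.64×10⁻⁵) = 2.21×10^7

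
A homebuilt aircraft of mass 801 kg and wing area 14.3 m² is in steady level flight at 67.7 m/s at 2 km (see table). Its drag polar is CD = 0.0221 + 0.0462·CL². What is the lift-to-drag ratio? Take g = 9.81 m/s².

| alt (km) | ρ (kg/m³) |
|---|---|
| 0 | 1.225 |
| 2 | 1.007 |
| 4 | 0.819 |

At 2 km, from the table: ρ = 1.007 kg/m³.
Weight W = mg = 801 × 9.81 = 7857.8 N; in level flight L = W.
q = ½ρv² = ½ × 1.007 × 67.7² = 2308 Pa.
Required CL = L/(qS) = 7857.8/(2308·14.3) = 0.2381.
CD = 0.0221 + 0.0462 × 0.2381² = 0.02472.
L/D = CL/CD = 0.2381 / 0.02472 = 9.63

L/D = 9.63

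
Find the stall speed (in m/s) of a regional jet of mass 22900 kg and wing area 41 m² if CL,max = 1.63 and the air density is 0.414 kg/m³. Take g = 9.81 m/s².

V_stall = 127 m/s

Stall occurs when L = W at CL,max. W = mg = 22900 × 9.81 = 2.246×10^5 N.
V_stall = √(2W/(ρ·S·CL,max)) = √(2 × 2.246×10^5 / (0.414 × 41 × 1.63))
V_stall = √16240 = 127 m/s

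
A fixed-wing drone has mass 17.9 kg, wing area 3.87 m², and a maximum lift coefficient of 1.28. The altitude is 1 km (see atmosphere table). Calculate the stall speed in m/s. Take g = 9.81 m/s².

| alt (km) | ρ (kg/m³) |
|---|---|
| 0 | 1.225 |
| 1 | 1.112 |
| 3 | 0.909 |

V_stall = 7.98 m/s

At 1 km, from the table: ρ = 1.112 kg/m³.
Stall occurs when L = W at CL,max. W = mg = 17.9 × 9.81 = 175.6 N.
From L = ½ρV²S·CL,max = W: V_stall = √(2W/(ρSCL,max)) = √(2·175.6/(1.112·3.87·1.28))
V_stall = √63.76 = 7.98 m/s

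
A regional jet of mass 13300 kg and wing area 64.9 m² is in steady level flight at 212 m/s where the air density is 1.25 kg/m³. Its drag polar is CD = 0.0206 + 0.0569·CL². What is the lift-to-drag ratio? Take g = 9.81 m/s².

Level flight ⇒ L = W = m·g = 13300 × 9.81 = 1.3047×10^5 N.
q = ½ρv² = ½ × 1.25 × 212² = 28090 Pa.
CL = W/(q·S) = 1.3047×10^5 / (28090 × 64.9) = 0.07157.
CD = 0.0206 + 0.0569 × 0.07157² = 0.02089.
L/D = CL/CD = 0.07157 / 0.02089 = 3.43

L/D = 3.43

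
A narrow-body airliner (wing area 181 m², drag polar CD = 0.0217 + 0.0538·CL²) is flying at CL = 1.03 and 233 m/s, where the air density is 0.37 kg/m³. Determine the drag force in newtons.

D = 1.43×10^5 N

CD = 0.0217 + 0.0538 × 1.03² = 0.07878
D = ½ρv²S·CD = ½ × 0.37 × 233² × 181 × 0.07878 = 1.43×10^5 N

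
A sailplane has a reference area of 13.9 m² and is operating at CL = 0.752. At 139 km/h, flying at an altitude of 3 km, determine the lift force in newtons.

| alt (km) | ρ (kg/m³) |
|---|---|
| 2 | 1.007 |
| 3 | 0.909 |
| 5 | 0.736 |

At 3 km, from the table: ρ = 0.909 kg/m³.
Convert speed: v = 139 km/h ÷ 3.6 = 38.61 m/s.
Dynamic pressure q = ½ρv² = ½ × 0.909 × 38.61² = 677.6 Pa.
L = q·S·CL = 677.6 × 13.9 × 0.752 = 7080 N ≈ 7.08 kN

L = 7080 N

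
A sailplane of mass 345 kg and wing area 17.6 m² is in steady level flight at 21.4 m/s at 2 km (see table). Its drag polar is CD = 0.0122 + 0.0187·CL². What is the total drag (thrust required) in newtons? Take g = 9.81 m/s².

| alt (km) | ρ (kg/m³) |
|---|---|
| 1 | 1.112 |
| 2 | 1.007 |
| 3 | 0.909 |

D = 102 N

At 2 km, from the table: ρ = 1.007 kg/m³.
Weight W = mg = 345 × 9.81 = 3384.5 N; in level flight L = W.
q = ½ρv² = ½ × 1.007 × 21.4² = 230.6 Pa.
CL = 2W/(ρv²S) = 2×3384.5/(1.007×21.4²×17.6) = 0.834.
CD = 0.0122 + 0.0187 × 0.834² = 0.02521.
D = q·S·CD = 230.6 × 17.6 × 0.02521 = 102.3 N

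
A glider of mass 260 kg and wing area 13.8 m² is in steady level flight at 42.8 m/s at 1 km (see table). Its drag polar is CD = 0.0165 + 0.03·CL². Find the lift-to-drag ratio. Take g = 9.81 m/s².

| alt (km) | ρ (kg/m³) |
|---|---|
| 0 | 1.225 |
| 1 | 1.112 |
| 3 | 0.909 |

At 1 km, from the table: ρ = 1.112 kg/m³.
Weight W = mg = 260 × 9.81 = 2550.6 N; in level flight L = W.
q = ½ρv² = ½ × 1.112 × 42.8² = 1019 Pa.
CL = 2W/(ρv²S) = 2×2550.6/(1.112×42.8²×13.8) = 0.1815.
CD = 0.0165 + 0.03 × 0.1815² = 0.01749.
L/D = CL/CD = 0.1815 / 0.01749 = 10.4

L/D = 10.4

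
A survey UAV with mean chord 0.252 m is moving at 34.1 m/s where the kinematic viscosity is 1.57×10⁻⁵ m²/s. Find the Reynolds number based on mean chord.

Re = v·c/ν = 34.1 × 0.252 / (1.57×10⁻⁵) = 5.47×10^5

Re = 5.47×10^5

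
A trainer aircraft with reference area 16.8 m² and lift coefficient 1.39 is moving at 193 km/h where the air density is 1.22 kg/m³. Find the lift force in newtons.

L = 40900 N

Convert speed: v = 193 km/h ÷ 3.6 = 53.61 m/s.
Dynamic pressure q = ½ρv² = ½ × 1.22 × 53.61² = 1753 Pa.
L = q·S·CL = 1753 × 16.8 × 1.39 = 40900 N ≈ 40.9 kN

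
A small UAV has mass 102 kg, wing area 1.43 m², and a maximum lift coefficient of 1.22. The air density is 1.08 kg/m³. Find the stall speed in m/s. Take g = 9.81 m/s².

Weight W = mg = 102 × 9.81 = 1001 N.
From L = ½ρV²S·CL,max = W: V_stall = √(2W/(ρSCL,max)) = √(2·1001/(1.08·1.43·1.22))
V_stall = √1062 = 32.6 m/s

V_stall = 32.6 m/s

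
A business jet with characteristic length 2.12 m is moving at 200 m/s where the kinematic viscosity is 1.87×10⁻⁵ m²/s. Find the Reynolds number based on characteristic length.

Re = 2.27×10^7

Re = v·c/ν = 200 × 2.12 / (1.87×10⁻⁵) = 2.27×10^7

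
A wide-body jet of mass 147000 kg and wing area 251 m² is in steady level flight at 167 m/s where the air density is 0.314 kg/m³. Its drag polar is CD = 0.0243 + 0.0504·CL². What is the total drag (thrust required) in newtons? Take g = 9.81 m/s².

Weight W = mg = 147000 × 9.81 = 1.4421×10^6 N; in level flight L = W.
q = ½ρv² = ½ × 0.314 × 167² = 4379 Pa.
CL = 2W/(ρv²S) = 2×1.4421×10^6/(0.314×167²×251) = 1.312.
CD = 0.0243 + 0.0504 × 1.312² = 0.1111.
D = q·S·CD = 4379 × 251 × 0.1111 = 1.221×10^5 N

D = 1.22×10^5 N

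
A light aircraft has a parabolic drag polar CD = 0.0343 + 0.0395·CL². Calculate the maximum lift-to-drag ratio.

(L/D)max = 13.6

For CD = CD0 + K·CL², (L/D)max occurs at CL* = √(CD0/K) and equals 1/(2√(K·CD0)).
(L/D)max = 1/(2√(0.0395 × 0.0343)) = 1/(2 × 0.03681) = 13.6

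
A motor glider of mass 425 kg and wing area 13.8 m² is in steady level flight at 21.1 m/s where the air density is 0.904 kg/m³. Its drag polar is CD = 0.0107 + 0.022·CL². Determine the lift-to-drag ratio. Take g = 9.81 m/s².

L/D = 24.9

Level flight ⇒ L = W = m·g = 425 × 9.81 = 4169.2 N.
Dynamic pressure q = 0.5 × 0.904 × 21.1² = 201.2 Pa.
CL = W/(q·S) = 4169.2 / (201.2 × 13.8) = 1.501.
CD = 0.0107 + 0.022 × 1.501² = 0.06029.
L/D = CL/CD = 1.501 / 0.06029 = 24.9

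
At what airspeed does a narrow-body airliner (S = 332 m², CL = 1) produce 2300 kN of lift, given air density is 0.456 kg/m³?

v = 174 m/s

L = ½ρv²S·CL ⇒ v = √(2L/(ρ·S·CL))
v = √(2 × 2.3×10^6 / (0.456 × 332 × 1)) = √30380 = 174 m/s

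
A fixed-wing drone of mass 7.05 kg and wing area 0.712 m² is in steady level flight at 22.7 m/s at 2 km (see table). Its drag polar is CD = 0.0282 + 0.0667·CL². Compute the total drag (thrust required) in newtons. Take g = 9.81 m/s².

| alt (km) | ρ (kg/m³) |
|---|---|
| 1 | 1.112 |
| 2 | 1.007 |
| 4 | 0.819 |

D = 6.94 N

At 2 km, from the table: ρ = 1.007 kg/m³.
Level flight ⇒ L = W = m·g = 7.05 × 9.81 = 69.16 N.
q = ½ρv² = ½ × 1.007 × 22.7² = 259.4 Pa.
CL = W/(q·S) = 69.16 / (259.4 × 0.712) = 0.3744.
CD = 0.0282 + 0.0667 × 0.3744² = 0.03755.
D = q·S·CD = 259.4 × 0.712 × 0.03755 = 6.936 N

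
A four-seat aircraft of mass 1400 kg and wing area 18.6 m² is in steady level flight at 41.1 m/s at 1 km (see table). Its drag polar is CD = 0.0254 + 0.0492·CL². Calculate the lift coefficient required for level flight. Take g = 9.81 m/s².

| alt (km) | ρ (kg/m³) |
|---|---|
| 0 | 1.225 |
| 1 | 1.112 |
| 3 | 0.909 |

CL = 0.786

At 1 km, from the table: ρ = 1.112 kg/m³.
Level flight ⇒ L = W = m·g = 1400 × 9.81 = 13734 N.
Dynamic pressure q = 0.5 × 1.112 × 41.1² = 939.2 Pa.
Required CL = L/(qS) = 13734/(939.2·18.6) = 0.7862.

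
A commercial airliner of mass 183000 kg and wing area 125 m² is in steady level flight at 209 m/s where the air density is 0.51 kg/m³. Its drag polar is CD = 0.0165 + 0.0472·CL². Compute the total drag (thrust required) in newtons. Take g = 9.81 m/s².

Level flight ⇒ L = W = m·g = 183000 × 9.81 = 1.7952×10^6 N.
q = ½ρv² = ½ × 0.51 × 209² = 11140 Pa.
CL = 2W/(ρv²S) = 2×1.7952×10^6/(0.51×209²×125) = 1.289.
CD = 0.0165 + 0.0472 × 1.289² = 0.09497.
D = q·S·CD = 11140 × 125 × 0.09497 = 1.322×10^5 N

D = 1.32×10^5 N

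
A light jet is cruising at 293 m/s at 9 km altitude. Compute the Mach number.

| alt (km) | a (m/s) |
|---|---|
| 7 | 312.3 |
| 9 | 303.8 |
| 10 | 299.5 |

At 9 km, from the table: a = 303.8 m/s.
M = v/a = 293 / 303.8 = 0.964

M = 0.964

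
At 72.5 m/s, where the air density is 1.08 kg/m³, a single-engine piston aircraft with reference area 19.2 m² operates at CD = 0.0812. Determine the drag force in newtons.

D = ½ρv²S·CD = ½ × 1.08 × 72.5² × 19.2 × 0.0812 = 4430 N

D = 4430 N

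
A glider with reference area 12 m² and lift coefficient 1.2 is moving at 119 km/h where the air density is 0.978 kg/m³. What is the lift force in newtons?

Convert speed: v = 119 km/h ÷ 3.6 = 33.06 m/s.
Dynamic pressure q = ½ρv² = ½ × 0.978 × 33.06² = 534.3 Pa.
L = q·S·CL = 534.3 × 12 × 1.2 = 7690 N ≈ 7.69 kN

L = 7690 N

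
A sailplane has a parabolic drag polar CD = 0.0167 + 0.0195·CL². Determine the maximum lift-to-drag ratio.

(L/D)max = 27.7

For CD = CD0 + K·CL², (L/D)max occurs at CL* = √(CD0/K) and equals 1/(2√(K·CD0)).
(L/D)max = 1/(2√(0.0195 × 0.0167)) = 1/(2 × 0.01805) = 27.7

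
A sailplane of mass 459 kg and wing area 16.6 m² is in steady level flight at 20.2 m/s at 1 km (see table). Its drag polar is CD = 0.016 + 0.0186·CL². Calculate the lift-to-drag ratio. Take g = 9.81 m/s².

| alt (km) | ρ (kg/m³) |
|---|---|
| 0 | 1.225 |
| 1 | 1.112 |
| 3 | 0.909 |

At 1 km, from the table: ρ = 1.112 kg/m³.
In steady level flight, lift balances weight: W = mg = 459 × 9.81 = 4502.8 N.
Dynamic pressure q = 0.5 × 1.112 × 20.2² = 226.9 Pa.
CL = W/(q·S) = 4502.8 / (226.9 × 16.6) = 1.196.
CD = 0.016 + 0.0186 × 1.196² = 0.04259.
L/D = CL/CD = 1.196 / 0.04259 = 28.1

L/D = 28.1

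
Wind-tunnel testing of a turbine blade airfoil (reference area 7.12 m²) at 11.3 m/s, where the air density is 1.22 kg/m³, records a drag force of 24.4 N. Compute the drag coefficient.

From D = ½ρv²S·CD, rearranging gives CD = 2D/(ρv²S).
CD = 2 × 24.4 / (1.22 × 11.3² × 7.12) = 0.044

CD = 0.044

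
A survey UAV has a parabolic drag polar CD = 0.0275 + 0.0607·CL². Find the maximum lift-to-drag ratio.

(L/D)max = 12.2

For CD = CD0 + K·CL², (L/D)max occurs at CL* = √(CD0/K) and equals 1/(2√(K·CD0)).
(L/D)max = 1/(2√(0.0607 × 0.0275)) = 1/(2 × 0.04086) = 12.2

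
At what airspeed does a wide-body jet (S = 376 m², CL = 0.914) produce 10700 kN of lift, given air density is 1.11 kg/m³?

L = ½ρv²S·CL ⇒ v = √(2L/(ρ·S·CL))
v = √(2 × 1.07×10^7 / (1.11 × 376 × 0.914)) = √56100 = 237 m/s

v = 237 m/s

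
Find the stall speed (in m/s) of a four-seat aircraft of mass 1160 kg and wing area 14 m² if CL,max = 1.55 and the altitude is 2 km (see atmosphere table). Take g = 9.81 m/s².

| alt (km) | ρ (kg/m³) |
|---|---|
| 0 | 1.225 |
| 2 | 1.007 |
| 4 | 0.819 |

At 2 km, from the table: ρ = 1.007 kg/m³.
At stall, lift equals weight: L = W = m·g = 1160 × 9.81 = 11380 N.
V_stall = √(2W/(ρ·S·CL,max)) = √(2 × 11380 / (1.007 × 14 × 1.55))
V_stall = √1042 = 32.3 m/s

V_stall = 32.3 m/s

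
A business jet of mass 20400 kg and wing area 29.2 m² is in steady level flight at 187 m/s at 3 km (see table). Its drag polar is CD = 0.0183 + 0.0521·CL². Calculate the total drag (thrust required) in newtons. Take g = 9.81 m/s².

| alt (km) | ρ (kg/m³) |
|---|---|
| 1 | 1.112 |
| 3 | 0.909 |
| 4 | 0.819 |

At 3 km, from the table: ρ = 0.909 kg/m³.
Level flight ⇒ L = W = m·g = 20400 × 9.81 = 2.0012×10^5 N.
Dynamic pressure q = 0.5 × 0.909 × 187² = 15890 Pa.
Required CL = L/(qS) = 2.0012×10^5/(15890·29.2) = 0.4312.
CD = 0.0183 + 0.0521 × 0.4312² = 0.02799.
D = q·S·CD = 15890 × 29.2 × 0.02799 = 12990 N

D = 13000 N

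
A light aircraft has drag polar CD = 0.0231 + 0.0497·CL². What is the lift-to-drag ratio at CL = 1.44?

CD = 0.0231 + 0.0497 × 1.44² = 0.1262
L/D = CL/CD = 1.44 / 0.1262 = 11.4

L/D = 11.4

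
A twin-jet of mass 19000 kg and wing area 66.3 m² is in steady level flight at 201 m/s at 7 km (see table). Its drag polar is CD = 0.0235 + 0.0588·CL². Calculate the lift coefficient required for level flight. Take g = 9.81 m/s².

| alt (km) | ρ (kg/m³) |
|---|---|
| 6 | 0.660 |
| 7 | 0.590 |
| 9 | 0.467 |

CL = 0.236

At 7 km, from the table: ρ = 0.590 kg/m³.
Weight W = mg = 19000 × 9.81 = 1.8639×10^5 N; in level flight L = W.
Dynamic pressure q = 0.5 × 0.59 × 201² = 11920 Pa.
CL = W/(q·S) = 1.8639×10^5 / (11920 × 66.3) = 0.2359.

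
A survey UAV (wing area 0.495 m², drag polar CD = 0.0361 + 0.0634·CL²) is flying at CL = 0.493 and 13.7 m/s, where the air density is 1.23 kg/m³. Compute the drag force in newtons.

D = 2.94 N

CD = 0.0361 + 0.0634 × 0.493² = 0.05151
D = ½ρv²S·CD = ½ × 1.23 × 13.7² × 0.495 × 0.05151 = 2.94 N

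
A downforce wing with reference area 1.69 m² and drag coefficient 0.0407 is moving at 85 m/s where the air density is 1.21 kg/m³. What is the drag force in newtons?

D = 301 N

D = ½ρv²S·CD = ½ × 1.21 × 85² × 1.69 × 0.0407 = 301 N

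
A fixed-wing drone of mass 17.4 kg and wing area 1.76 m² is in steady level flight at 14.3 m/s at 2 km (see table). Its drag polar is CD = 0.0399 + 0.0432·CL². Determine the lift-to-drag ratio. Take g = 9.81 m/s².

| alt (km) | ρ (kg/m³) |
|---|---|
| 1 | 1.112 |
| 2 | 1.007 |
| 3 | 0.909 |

L/D = 12

At 2 km, from the table: ρ = 1.007 kg/m³.
In steady level flight, lift balances weight: W = mg = 17.4 × 9.81 = 170.69 N.
Dynamic pressure q = 0.5 × 1.007 × 14.3² = 103 Pa.
CL = W/(q·S) = 170.69 / (103 × 1.76) = 0.942.
CD = 0.0399 + 0.0432 × 0.942² = 0.07823.
L/D = CL/CD = 0.942 / 0.07823 = 12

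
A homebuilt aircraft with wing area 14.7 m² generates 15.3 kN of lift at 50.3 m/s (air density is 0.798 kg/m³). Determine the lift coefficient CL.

CL = 1.03

From L = ½ρv²S·CL, rearranging gives CL = 2L/(ρv²S).
CL = 2 × 15300 / (0.798 × 50.3² × 14.7) = 1.03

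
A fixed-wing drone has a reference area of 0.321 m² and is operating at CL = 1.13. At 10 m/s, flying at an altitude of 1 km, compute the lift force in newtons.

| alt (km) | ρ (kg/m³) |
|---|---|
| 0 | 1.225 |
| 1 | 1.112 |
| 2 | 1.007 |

At 1 km, from the table: ρ = 1.112 kg/m³.
L = ½ρv²S·CL = ½ × 1.112 × 10² × 0.321 × 1.13 = 20.2 N

L = 20.2 N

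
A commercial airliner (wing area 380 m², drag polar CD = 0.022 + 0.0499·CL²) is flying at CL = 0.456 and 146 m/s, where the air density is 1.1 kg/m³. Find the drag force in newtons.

CD = 0.022 + 0.0499 × 0.456² = 0.03238
D = ½ρv²S·CD = ½ × 1.1 × 146² × 380 × 0.03238 = 1.44×10^5 N

D = 1.44×10^5 N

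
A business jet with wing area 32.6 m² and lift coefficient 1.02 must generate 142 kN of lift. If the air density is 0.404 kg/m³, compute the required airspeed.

L = ½ρv²S·CL ⇒ v = √(2L/(ρ·S·CL))
v = √(2 × 1.42×10^5 / (0.404 × 32.6 × 1.02)) = √21140 = 145 m/s

v = 145 m/s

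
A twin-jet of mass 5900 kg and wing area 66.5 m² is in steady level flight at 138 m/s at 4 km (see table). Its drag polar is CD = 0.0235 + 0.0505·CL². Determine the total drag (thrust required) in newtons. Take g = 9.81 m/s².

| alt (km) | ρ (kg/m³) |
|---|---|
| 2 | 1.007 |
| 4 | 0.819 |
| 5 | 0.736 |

At 4 km, from the table: ρ = 0.819 kg/m³.
Level flight ⇒ L = W = m·g = 5900 × 9.81 = 57879 N.
q = ½ρv² = ½ × 0.819 × 138² = 7799 Pa.
CL = W/(q·S) = 57879 / (7799 × 66.5) = 0.1116.
CD = 0.0235 + 0.0505 × 0.1116² = 0.02413.
D = q·S·CD = 7799 × 66.5 × 0.02413 = 12510 N

D = 12500 N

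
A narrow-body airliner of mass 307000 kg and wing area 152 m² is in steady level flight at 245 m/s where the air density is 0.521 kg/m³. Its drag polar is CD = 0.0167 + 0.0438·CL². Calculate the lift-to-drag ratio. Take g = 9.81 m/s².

Level flight ⇒ L = W = m·g = 307000 × 9.81 = 3.0117×10^6 N.
Dynamic pressure q = 0.5 × 0.521 × 245² = 15640 Pa.
Required CL = L/(qS) = 3.0117×10^6/(15640·152) = 1.267.
CD = 0.0167 + 0.0438 × 1.267² = 0.08703.
L/D = CL/CD = 1.267 / 0.08703 = 14.6

L/D = 14.6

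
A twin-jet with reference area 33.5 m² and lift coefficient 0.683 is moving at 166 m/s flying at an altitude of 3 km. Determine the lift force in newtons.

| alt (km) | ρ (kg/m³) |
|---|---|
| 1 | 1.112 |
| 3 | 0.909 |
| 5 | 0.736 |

At 3 km, from the table: ρ = 0.909 kg/m³.
L = ½ρv²S·CL = ½ × 0.909 × 166² × 33.5 × 0.683 = 2.87×10^5 N ≈ 287 kN

L = 2.87×10^5 N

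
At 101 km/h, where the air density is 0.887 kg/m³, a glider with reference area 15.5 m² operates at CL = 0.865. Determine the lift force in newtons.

Convert speed: v = 101 km/h ÷ 3.6 = 28.06 m/s.
Dynamic pressure q = ½ρv² = ½ × 0.887 × 28.06² = 349.1 Pa.
L = q·S·CL = 349.1 × 15.5 × 0.865 = 4680 N

L = 4680 N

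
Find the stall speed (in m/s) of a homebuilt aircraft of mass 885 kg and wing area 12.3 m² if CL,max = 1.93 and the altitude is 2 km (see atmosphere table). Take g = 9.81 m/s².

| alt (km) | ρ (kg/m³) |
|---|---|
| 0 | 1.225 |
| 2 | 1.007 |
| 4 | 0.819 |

V_stall = 27 m/s

At 2 km, from the table: ρ = 1.007 kg/m³.
At stall, lift equals weight: L = W = m·g = 885 × 9.81 = 8682 N.
From L = ½ρV²S·CL,max = W: V_stall = √(2W/(ρSCL,max)) = √(2·8682/(1.007·12.3·1.93))
V_stall = √726.4 = 27 m/s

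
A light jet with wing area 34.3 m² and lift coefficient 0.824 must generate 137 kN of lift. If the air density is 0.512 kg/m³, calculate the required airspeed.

L = ½ρv²S·CL ⇒ v = √(2L/(ρ·S·CL))
v = √(2 × 1.37×10^5 / (0.512 × 34.3 × 0.824)) = √18930 = 138 m/s

v = 138 m/s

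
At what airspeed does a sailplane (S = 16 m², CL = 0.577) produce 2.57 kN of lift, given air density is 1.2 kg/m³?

v = 21.5 m/s

L = ½ρv²S·CL ⇒ v = √(2L/(ρ·S·CL))
v = √(2 × 2570 / (1.2 × 16 × 0.577)) = √464 = 21.5 m/s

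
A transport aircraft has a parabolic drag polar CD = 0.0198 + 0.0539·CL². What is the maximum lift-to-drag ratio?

(L/D)max = 15.3

For CD = CD0 + K·CL², (L/D)max occurs at CL* = √(CD0/K) and equals 1/(2√(K·CD0)).
(L/D)max = 1/(2√(0.0539 × 0.0198)) = 1/(2 × 0.03267) = 15.3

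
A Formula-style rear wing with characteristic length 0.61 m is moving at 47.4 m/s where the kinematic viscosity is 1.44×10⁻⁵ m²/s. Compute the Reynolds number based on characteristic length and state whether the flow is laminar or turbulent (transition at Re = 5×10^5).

Re = 2.01×10^6 (turbulent)

Re = v·c/ν = 47.4 × 0.61 / (1.44×10⁻⁵) = 2.01×10^6
Since 2.01×10^6 > 5×10^5, the flow is turbulent.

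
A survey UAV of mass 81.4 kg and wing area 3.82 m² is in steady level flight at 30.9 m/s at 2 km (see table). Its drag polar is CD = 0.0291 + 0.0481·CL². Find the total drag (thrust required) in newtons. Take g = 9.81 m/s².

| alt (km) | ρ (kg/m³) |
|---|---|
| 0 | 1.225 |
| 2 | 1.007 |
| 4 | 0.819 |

D = 70.1 N

At 2 km, from the table: ρ = 1.007 kg/m³.
Weight W = mg = 81.4 × 9.81 = 798.53 N; in level flight L = W.
q = ½ρv² = ½ × 1.007 × 30.9² = 480.7 Pa.
CL = W/(q·S) = 798.53 / (480.7 × 3.82) = 0.4348.
CD = 0.0291 + 0.0481 × 0.4348² = 0.03819.
D = q·S·CD = 480.7 × 3.82 × 0.03819 = 70.14 N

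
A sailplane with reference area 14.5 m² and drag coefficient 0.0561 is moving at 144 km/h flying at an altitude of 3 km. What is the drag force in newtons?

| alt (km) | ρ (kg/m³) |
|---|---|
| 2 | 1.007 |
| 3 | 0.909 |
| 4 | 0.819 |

D = 592 N

At 3 km, from the table: ρ = 0.909 kg/m³.
Convert speed: v = 144 km/h ÷ 3.6 = 40 m/s.
D = ½ρv²S·CD = ½ × 0.909 × 40² × 14.5 × 0.0561 = 592 N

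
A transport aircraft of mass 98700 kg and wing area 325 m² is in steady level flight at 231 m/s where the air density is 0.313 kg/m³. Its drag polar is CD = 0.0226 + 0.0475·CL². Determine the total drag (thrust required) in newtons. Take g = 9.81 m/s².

Weight W = mg = 98700 × 9.81 = 9.6825×10^5 N; in level flight L = W.
Dynamic pressure q = 0.5 × 0.313 × 231² = 8351 Pa.
CL = 2W/(ρv²S) = 2×9.6825×10^5/(0.313×231²×325) = 0.3568.
CD = 0.0226 + 0.0475 × 0.3568² = 0.02865.
D = q·S·CD = 8351 × 325 × 0.02865 = 77750 N

D = 77700 N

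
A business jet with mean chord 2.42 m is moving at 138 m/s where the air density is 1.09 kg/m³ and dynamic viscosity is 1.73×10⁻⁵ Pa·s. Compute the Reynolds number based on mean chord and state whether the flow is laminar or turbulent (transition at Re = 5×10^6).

Re = 2.1×10^7 (turbulent)

Re = ρ·v·c/μ = 1.09 × 138 × 2.42 / (1.73×10⁻⁵) = 2.1×10^7
Since 2.1×10^7 > 5×10^6, the flow is turbulent.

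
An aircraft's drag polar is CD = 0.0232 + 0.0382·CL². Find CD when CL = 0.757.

CD = 0.0232 + 0.0382 × 0.757² = 0.0232 + 0.02189 = 0.0451

CD = 0.0451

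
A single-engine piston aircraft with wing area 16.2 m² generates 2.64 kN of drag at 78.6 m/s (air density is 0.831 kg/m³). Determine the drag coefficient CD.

CD = 0.0635

From D = ½ρv²S·CD, rearranging gives CD = 2D/(ρv²S).
CD = 2 × 2640 / (0.831 × 78.6² × 16.2) = 0.0635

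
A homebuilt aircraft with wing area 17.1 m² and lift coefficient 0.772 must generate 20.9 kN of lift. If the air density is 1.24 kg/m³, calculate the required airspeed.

v = 50.5 m/s

L = ½ρv²S·CL ⇒ v = √(2L/(ρ·S·CL))
v = √(2 × 20900 / (1.24 × 17.1 × 0.772)) = √2554 = 50.5 m/s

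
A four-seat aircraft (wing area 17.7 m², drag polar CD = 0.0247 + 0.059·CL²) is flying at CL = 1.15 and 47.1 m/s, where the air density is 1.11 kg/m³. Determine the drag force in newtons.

D = 2240 N

CD = 0.0247 + 0.059 × 1.15² = 0.1027
D = ½ρv²S·CD = ½ × 1.11 × 47.1² × 17.7 × 0.1027 = 2240 N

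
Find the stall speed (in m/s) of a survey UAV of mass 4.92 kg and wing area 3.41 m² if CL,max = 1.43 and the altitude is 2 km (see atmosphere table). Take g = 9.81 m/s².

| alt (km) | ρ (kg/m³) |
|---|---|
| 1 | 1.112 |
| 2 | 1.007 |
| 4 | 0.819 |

At 2 km, from the table: ρ = 1.007 kg/m³.
Stall occurs when L = W at CL,max. W = mg = 4.92 × 9.81 = 48.27 N.
V_stall = √(2W/(ρ·S·CL,max)) = √(2 × 48.27 / (1.007 × 3.41 × 1.43))
V_stall = √19.66 = 4.43 m/s

V_stall = 4.43 m/s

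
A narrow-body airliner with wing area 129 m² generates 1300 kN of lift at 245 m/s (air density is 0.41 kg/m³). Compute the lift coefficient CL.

CL = 0.819

From L = ½ρv²S·CL, rearranging gives CL = 2L/(ρv²S).
CL = 2 × 1.3×10^6 / (0.41 × 245² × 129) = 0.819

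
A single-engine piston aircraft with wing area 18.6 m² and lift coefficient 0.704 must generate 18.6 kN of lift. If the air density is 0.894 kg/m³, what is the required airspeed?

L = ½ρv²S·CL ⇒ v = √(2L/(ρ·S·CL))
v = √(2 × 18600 / (0.894 × 18.6 × 0.704)) = √3178 = 56.4 m/s

v = 56.4 m/s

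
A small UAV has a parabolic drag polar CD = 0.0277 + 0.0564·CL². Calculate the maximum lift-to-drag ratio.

(L/D)max = 12.7

For CD = CD0 + K·CL², (L/D)max occurs at CL* = √(CD0/K) and equals 1/(2√(K·CD0)).
(L/D)max = 1/(2√(0.0564 × 0.0277)) = 1/(2 × 0.03953) = 12.7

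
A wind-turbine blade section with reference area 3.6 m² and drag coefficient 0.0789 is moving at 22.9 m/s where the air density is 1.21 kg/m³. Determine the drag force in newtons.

Dynamic pressure q = ½ρv² = ½ × 1.21 × 22.9² = 317.3 Pa.
D = q·S·CD = 317.3 × 3.6 × 0.0789 = 90.1 N

D = 90.1 N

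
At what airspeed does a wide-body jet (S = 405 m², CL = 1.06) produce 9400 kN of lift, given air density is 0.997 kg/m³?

L = ½ρv²S·CL ⇒ v = √(2L/(ρ·S·CL))
v = √(2 × 9.4×10^6 / (0.997 × 405 × 1.06)) = √43920 = 210 m/s

v = 210 m/s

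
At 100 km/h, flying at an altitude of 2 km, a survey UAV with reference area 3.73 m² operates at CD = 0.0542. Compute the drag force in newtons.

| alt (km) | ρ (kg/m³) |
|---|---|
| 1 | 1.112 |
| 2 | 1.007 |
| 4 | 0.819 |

D = 78.5 N

At 2 km, from the table: ρ = 1.007 kg/m³.
Convert speed: v = 100 km/h ÷ 3.6 = 27.78 m/s.
D = ½ρv²S·CD = ½ × 1.007 × 27.78² × 3.73 × 0.0542 = 78.5 N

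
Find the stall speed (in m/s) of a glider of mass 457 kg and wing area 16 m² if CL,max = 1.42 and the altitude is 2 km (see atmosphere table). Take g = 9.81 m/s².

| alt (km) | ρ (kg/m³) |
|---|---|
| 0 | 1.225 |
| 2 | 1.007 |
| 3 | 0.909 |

V_stall = 19.8 m/s

At 2 km, from the table: ρ = 1.007 kg/m³.
At stall, lift equals weight: L = W = m·g = 457 × 9.81 = 4483 N.
From L = ½ρV²S·CL,max = W: V_stall = √(2W/(ρSCL,max)) = √(2·4483/(1.007·16·1.42))
V_stall = √391.9 = 19.8 m/s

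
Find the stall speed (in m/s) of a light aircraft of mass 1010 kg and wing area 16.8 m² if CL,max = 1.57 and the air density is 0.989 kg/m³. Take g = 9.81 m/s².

Weight W = mg = 1010 × 9.81 = 9908 N.
V_stall = √(2W/(ρ·S·CL,max)) = √(2 × 9908 / (0.989 × 16.8 × 1.57))
V_stall = √759.7 = 27.6 m/s

V_stall = 27.6 m/s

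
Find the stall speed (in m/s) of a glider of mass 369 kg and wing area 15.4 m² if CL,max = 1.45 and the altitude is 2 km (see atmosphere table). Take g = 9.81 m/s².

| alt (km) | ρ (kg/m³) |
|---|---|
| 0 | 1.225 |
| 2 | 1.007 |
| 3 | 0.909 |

V_stall = 17.9 m/s

At 2 km, from the table: ρ = 1.007 kg/m³.
At stall, lift equals weight: L = W = m·g = 369 × 9.81 = 3620 N.
From L = ½ρV²S·CL,max = W: V_stall = √(2W/(ρSCL,max)) = √(2·3620/(1.007·15.4·1.45))
V_stall = √322 = 17.9 m/s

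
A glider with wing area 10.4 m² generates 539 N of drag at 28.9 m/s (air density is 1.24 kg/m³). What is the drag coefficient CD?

From D = ½ρv²S·CD, rearranging gives CD = 2D/(ρv²S).
CD = 2 × 539 / (1.24 × 28.9² × 10.4) = 0.1

CD = 0.1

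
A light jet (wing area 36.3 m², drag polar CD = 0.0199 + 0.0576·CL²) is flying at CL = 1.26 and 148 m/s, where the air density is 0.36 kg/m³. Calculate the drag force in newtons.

CD = 0.0199 + 0.0576 × 1.26² = 0.1113
D = ½ρv²S·CD = ½ × 0.36 × 148² × 36.3 × 0.1113 = 15900 N

D = 15900 N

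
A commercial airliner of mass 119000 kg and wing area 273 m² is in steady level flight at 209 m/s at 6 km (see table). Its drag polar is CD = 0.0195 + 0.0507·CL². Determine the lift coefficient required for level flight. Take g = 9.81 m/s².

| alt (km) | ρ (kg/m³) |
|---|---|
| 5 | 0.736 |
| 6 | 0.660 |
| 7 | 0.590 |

At 6 km, from the table: ρ = 0.660 kg/m³.
Level flight ⇒ L = W = m·g = 119000 × 9.81 = 1.1674×10^6 N.
q = ½ρv² = ½ × 0.66 × 209² = 14410 Pa.
CL = 2W/(ρv²S) = 2×1.1674×10^6/(0.66×209²×273) = 0.2967.

CL = 0.297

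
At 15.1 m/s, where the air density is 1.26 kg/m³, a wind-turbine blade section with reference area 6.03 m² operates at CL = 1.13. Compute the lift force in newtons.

L = 979 N

L = ½ρv²S·CL = ½ × 1.26 × 15.1² × 6.03 × 1.13 = 979 N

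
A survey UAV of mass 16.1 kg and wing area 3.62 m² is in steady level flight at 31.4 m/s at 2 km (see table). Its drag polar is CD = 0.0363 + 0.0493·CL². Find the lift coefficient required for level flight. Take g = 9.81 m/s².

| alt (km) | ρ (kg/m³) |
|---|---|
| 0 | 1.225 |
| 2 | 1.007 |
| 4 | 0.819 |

CL = 0.0879

At 2 km, from the table: ρ = 1.007 kg/m³.
Level flight ⇒ L = W = m·g = 16.1 × 9.81 = 157.94 N.
Dynamic pressure q = 0.5 × 1.007 × 31.4² = 496.4 Pa.
Required CL = L/(qS) = 157.94/(496.4·3.62) = 0.08789.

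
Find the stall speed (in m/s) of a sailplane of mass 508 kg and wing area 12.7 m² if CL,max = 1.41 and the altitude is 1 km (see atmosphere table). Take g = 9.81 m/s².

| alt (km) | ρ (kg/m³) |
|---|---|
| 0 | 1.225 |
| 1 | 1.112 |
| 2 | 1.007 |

At 1 km, from the table: ρ = 1.112 kg/m³.
Stall occurs when L = W at CL,max. W = mg = 508 × 9.81 = 4983 N.
From L = ½ρV²S·CL,max = W: V_stall = √(2W/(ρSCL,max)) = √(2·4983/(1.112·12.7·1.41))
V_stall = √500.5 = 22.4 m/s

V_stall = 22.4 m/s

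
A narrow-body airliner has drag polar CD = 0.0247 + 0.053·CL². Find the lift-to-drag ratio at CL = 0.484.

L/D = 13

CD = 0.0247 + 0.053 × 0.484² = 0.03712
L/D = CL/CD = 0.484 / 0.03712 = 13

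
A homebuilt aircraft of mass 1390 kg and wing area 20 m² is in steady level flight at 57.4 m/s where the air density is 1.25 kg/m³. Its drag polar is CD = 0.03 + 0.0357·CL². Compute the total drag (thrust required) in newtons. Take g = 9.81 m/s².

Weight W = mg = 1390 × 9.81 = 13636 N; in level flight L = W.
q = ½ρv² = ½ × 1.25 × 57.4² = 2059 Pa.
Required CL = L/(qS) = 13636/(2059·20) = 0.3311.
CD = 0.03 + 0.0357 × 0.3311² = 0.03391.
D = q·S·CD = 2059 × 20 × 0.03391 = 1397 N

D = 1400 N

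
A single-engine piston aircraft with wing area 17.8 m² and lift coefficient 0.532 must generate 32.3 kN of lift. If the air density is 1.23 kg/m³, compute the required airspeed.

v = 74.5 m/s

L = ½ρv²S·CL ⇒ v = √(2L/(ρ·S·CL))
v = √(2 × 32300 / (1.23 × 17.8 × 0.532)) = √5546 = 74.5 m/s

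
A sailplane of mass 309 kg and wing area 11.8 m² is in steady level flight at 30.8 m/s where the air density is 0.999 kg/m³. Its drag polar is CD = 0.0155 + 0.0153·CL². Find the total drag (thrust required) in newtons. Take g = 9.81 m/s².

D = 112 N

In steady level flight, lift balances weight: W = mg = 309 × 9.81 = 3031.3 N.
q = ½ρv² = ½ × 0.999 × 30.8² = 473.8 Pa.
Required CL = L/(qS) = 3031.3/(473.8·11.8) = 0.5421.
CD = 0.0155 + 0.0153 × 0.5421² = 0.02.
D = q·S·CD = 473.8 × 11.8 × 0.02 = 111.8 N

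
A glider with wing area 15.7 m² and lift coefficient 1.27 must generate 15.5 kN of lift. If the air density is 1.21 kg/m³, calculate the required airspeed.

L = ½ρv²S·CL ⇒ v = √(2L/(ρ·S·CL))
v = √(2 × 15500 / (1.21 × 15.7 × 1.27)) = √1285 = 35.8 m/s

v = 35.8 m/s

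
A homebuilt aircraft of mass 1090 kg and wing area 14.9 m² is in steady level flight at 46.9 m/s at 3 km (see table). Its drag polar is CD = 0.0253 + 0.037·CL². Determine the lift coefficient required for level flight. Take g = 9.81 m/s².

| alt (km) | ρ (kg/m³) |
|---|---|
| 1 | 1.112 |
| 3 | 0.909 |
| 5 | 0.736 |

At 3 km, from the table: ρ = 0.909 kg/m³.
Level flight ⇒ L = W = m·g = 1090 × 9.81 = 10693 N.
Dynamic pressure q = 0.5 × 0.909 × 46.9² = 999.7 Pa.
CL = W/(q·S) = 10693 / (999.7 × 14.9) = 0.7178.

CL = 0.718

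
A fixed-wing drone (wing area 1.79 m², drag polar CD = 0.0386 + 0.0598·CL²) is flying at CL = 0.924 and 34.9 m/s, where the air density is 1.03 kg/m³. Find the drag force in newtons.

CD = 0.0386 + 0.0598 × 0.924² = 0.08966
D = ½ρv²S·CD = ½ × 1.03 × 34.9² × 1.79 × 0.08966 = 101 N

D = 101 N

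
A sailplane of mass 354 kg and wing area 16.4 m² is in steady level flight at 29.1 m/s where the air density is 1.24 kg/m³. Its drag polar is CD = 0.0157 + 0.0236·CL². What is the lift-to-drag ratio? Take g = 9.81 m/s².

Weight W = mg = 354 × 9.81 = 3472.7 N; in level flight L = W.
q = ½ρv² = ½ × 1.24 × 29.1² = 525 Pa.
CL = 2W/(ρv²S) = 2×3472.7/(1.24×29.1²×16.4) = 0.4033.
CD = 0.0157 + 0.0236 × 0.4033² = 0.01954.
L/D = CL/CD = 0.4033 / 0.01954 = 20.6

L/D = 20.6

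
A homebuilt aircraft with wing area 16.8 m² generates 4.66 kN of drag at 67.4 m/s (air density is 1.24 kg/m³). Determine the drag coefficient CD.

CD = 0.0985

From D = ½ρv²S·CD, rearranging gives CD = 2D/(ρv²S).
CD = 2 × 4660 / (1.24 × 67.4² × 16.8) = 0.0985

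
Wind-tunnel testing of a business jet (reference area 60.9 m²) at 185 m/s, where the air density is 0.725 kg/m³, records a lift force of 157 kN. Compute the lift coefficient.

From L = ½ρv²S·CL, rearranging gives CL = 2L/(ρv²S).
CL = 2 × 1.57×10^5 / (0.725 × 185² × 60.9) = 0.208

CL = 0.208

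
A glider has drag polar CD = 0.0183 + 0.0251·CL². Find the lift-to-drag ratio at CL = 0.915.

CD = 0.0183 + 0.0251 × 0.915² = 0.03931
L/D = CL/CD = 0.915 / 0.03931 = 23.3

L/D = 23.3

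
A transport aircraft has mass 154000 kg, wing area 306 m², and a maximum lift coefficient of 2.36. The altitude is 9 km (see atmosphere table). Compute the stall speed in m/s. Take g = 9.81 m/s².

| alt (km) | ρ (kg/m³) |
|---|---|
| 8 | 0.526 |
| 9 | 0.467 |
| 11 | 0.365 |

V_stall = 94.7 m/s

At 9 km, from the table: ρ = 0.467 kg/m³.
Stall occurs when L = W at CL,max. W = mg = 154000 × 9.81 = 1.511×10^6 N.
From L = ½ρV²S·CL,max = W: V_stall = √(2W/(ρSCL,max)) = √(2·1.511×10^6/(0.467·306·2.36))
V_stall = √8959 = 94.7 m/s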